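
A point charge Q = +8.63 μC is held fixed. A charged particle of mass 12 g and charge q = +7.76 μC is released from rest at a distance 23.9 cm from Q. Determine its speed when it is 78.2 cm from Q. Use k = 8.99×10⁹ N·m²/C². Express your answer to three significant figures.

17.1 m/s

Only the electrostatic force acts, so mechanical energy is conserved: ½mv² = U₁ − U₂ = kQq(1/r₁ − 1/r₂).
U₁ − U₂ = (8.99×10⁹ N·m²/C²)(8.63×10⁻⁶ C)(7.76×10⁻⁶ C)(1/0.239 − 1/0.782) = 1.75 J.
v = √(2·1.75/0.0120) = 17.1 m/s.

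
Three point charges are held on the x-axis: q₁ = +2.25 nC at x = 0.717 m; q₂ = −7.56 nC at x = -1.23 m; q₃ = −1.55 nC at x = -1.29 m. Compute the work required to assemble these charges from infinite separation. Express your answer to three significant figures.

1.66×10⁻⁶ J

The work to assemble the configuration equals its total potential energy, U = Σ kqᵢqⱼ/rᵢⱼ over all pairs.
Pair separations: r₁₂ = 1.95 m, r₁₃ = 2.01 m, r₂₃ = 0.0600 m.
U = (-7.85×10⁻⁸) + (-1.56×10⁻⁸) + (1.76×10⁻⁶) = 1.66×10⁻⁶ J.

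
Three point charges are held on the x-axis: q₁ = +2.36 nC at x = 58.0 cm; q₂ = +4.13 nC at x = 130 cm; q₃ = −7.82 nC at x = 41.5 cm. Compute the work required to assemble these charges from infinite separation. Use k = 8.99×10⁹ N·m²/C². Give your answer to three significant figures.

The assembly work is the sum of pairwise potential energies, U = Σ_{i<j} kqᵢqⱼ/rᵢⱼ.
Pair separations: r₁₂ = 0.720 m, r₁₃ = 0.165 m, r₂₃ = 0.885 m.
U = (1.22×10⁻⁷) + (-1.01×10⁻⁶) + (-3.28×10⁻⁷) = -1.21×10⁻⁶ J.

-1.21×10⁻⁶ J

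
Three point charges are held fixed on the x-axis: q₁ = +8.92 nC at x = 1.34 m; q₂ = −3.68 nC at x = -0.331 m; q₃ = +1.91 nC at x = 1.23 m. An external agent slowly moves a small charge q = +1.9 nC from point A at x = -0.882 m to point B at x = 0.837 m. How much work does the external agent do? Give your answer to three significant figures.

For quasistatic motion the external work equals the change in potential energy: W_ext = qΔV = q(V_B − V_A).
At A: distances to the source charges are 2.22 m, 0.551 m, 2.11 m; V_A = Σ kqᵢ/rᵢ = -15.8 V.
At B: distances to the source charges are 0.503 m, 1.17 m, 0.393 m; V_B = Σ kqᵢ/rᵢ = 175 V.
ΔV = V_B − V_A = 191 V.
W_ext = qΔV = (1.90×10⁻⁹ C)(191 V) = 3.62×10⁻⁷ J.

3.62×10⁻⁷ J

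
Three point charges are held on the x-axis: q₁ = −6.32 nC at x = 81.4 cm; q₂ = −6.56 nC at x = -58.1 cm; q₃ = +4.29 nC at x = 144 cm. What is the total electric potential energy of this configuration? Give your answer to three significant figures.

-2.47×10⁻⁷ J

The work to assemble the configuration equals its total potential energy, U = Σ kqᵢqⱼ/rᵢⱼ over all pairs.
Pair separations: r₁₂ = 1.40 m, r₁₃ = 0.626 m, r₂₃ = 2.02 m.
U = (2.67×10⁻⁷) + (-3.89×10⁻⁷) + (-1.25×10⁻⁷) = -2.47×10⁻⁷ J.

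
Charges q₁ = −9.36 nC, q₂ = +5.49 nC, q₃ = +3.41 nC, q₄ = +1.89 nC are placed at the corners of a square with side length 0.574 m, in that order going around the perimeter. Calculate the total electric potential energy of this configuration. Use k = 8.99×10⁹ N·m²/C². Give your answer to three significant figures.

-9.26×10⁻⁷ J

The assembly work is the sum of pairwise potential energies, U = Σ_{i<j} kqᵢqⱼ/rᵢⱼ.
The four side pairs have separation 0.574 m and the two diagonal pairs 0.812 m.
Summing all 6 pair terms gives U = -9.26×10⁻⁷ J.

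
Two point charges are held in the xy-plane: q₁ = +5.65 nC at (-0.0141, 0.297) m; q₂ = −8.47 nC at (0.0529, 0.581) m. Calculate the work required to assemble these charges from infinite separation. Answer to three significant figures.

The assembly work is the sum of pairwise potential energies, U = Σ_{i<j} kqᵢqⱼ/rᵢⱼ.
Pair separations: r₁₂ = 0.292 m.
U = (-1.47×10⁻⁶) = -1.47×10⁻⁶ J.

-1.47×10⁻⁶ J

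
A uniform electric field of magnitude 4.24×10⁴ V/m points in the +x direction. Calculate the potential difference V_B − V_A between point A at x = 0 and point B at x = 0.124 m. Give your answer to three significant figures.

-5260 V

In a uniform field, potential decreases in the direction of E: V_B − V_A = −E·Δx.
V_B − V_A = −(4.24×10⁴ V/m)(0.124 m) = -5260 V.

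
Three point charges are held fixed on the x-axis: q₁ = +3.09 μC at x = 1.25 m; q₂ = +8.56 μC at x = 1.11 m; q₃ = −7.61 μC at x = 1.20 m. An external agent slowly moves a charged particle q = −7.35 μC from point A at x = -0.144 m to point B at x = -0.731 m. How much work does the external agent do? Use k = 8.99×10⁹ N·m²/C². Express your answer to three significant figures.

For quasistatic motion the external work equals the change in potential energy: W_ext = qΔV = q(V_B − V_A).
At A: distances to the source charges are 1.39 m, 1.25 m, 1.34 m; V_A = Σ kqᵢ/rᵢ = 3.04×10⁴ V.
At B: distances to the source charges are 1.98 m, 1.84 m, 1.93 m; V_B = Σ kqᵢ/rᵢ = 2.04×10⁴ V.
ΔV = V_B − V_A = -1.00×10⁴ V.
W_ext = qΔV = (-7.35×10⁻⁶ C)(-1.00×10⁴ V) = 0.0735 J.

0.0735 J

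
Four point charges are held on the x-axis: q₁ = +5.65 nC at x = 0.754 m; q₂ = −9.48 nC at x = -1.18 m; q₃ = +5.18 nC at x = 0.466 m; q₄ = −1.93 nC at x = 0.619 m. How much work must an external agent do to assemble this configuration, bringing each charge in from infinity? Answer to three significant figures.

-8.26×10⁻⁷ J

The work to assemble the configuration equals its total potential energy, U = Σ kqᵢqⱼ/rᵢⱼ over all pairs.
Pair separations: r₁₂ = 1.93 m, r₁₃ = 0.288 m, r₁₄ = 0.135 m, r₂₃ = 1.65 m, r₂₄ = 1.80 m, r₃₄ = 0.153 m.
Summing all 6 pair terms gives U = -8.26×10⁻⁷ J.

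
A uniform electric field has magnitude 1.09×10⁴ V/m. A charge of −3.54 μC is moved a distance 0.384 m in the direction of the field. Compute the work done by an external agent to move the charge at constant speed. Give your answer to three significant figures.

The potential change for a displacement 0.384 m in the direction of the field is ΔV = −Ed = -4190 V.
W_ext = qΔV = 0.0148 J.

0.0148 J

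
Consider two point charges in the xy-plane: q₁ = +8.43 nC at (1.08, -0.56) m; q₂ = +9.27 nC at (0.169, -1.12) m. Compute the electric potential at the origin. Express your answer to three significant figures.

The total potential is the scalar sum of each charge's contribution, V = Σ kqᵢ/rᵢ.
Distances from the field point to each charge: r₁ = 1.22 m, r₂ = 1.13 m.
V = k[(8.43×10⁻⁹)/(1.22) + (9.27×10⁻⁹)/(1.13)] = 136 V.

136 V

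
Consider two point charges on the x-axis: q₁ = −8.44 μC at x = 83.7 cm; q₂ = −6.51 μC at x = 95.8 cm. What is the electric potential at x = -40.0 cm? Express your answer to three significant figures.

-1.04×10⁵ V

Electric potential is a scalar, so the contributions from each charge add algebraically: V = Σ kqᵢ/rᵢ.
Distances from the field point to each charge: r₁ = 1.24 m, r₂ = 1.36 m.
V = k[(-8.44×10⁻⁶)/(1.24) + (-6.51×10⁻⁶)/(1.36)] = -1.04×10⁵ V.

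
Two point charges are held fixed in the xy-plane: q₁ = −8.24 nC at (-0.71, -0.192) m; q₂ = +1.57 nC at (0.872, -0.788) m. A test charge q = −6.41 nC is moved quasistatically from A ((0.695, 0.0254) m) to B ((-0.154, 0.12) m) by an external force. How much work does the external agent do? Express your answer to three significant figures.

For quasistatic motion the external work equals the change in potential energy: W_ext = qΔV = q(V_B − V_A).
At A: distances to the source charges are 1.42 m, 0.832 m; V_A = Σ kqᵢ/rᵢ = -35.1 V.
At B: distances to the source charges are 0.638 m, 1.37 m; V_B = Σ kqᵢ/rᵢ = -106 V.
ΔV = V_B − V_A = -70.7 V.
W_ext = qΔV = (-6.41×10⁻⁹ C)(-70.7 V) = 4.53×10⁻⁷ J.

4.53×10⁻⁷ J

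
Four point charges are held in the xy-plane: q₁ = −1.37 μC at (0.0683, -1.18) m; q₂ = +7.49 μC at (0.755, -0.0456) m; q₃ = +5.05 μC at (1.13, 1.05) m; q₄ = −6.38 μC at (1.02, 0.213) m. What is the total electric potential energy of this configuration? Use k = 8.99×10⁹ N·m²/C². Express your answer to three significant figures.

-1.26 J

The work to assemble the configuration equals its total potential energy, U = Σ kqᵢqⱼ/rᵢⱼ over all pairs.
Pair separations: r₁₂ = 1.33 m, r₁₃ = 2.47 m, r₁₄ = 1.69 m, r₂₃ = 1.16 m, r₂₄ = 0.370 m, r₃₄ = 0.844 m.
Summing all 6 pair terms gives U = -1.26 J.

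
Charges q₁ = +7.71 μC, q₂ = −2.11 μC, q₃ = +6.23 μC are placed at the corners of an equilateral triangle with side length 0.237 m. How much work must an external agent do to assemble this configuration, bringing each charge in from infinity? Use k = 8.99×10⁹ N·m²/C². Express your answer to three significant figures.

0.706 J

The assembly work is the sum of pairwise potential energies, U = Σ_{i<j} kqᵢqⱼ/rᵢⱼ.
All three pair separations equal the side length, 0.237 m.
U = (-0.617) + (1.82) + (-0.499) = 0.706 J.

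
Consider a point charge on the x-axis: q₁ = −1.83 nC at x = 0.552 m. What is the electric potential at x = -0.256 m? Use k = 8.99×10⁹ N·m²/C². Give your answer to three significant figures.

Electric potential is a scalar, so the contributions from each charge add algebraically: V = Σ kqᵢ/rᵢ.
V = k[(-1.83×10⁻⁹)/(0.808)] = -20.4 V.

-20.4 V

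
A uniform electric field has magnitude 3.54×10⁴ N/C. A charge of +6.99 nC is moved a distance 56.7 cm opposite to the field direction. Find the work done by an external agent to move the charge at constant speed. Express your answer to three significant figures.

The potential change for a displacement 56.7 cm opposite to the field direction is ΔV = +Ed = 2.01×10⁴ V.
W_ext = qΔV = 1.40×10⁻⁴ J.

1.40×10⁻⁴ J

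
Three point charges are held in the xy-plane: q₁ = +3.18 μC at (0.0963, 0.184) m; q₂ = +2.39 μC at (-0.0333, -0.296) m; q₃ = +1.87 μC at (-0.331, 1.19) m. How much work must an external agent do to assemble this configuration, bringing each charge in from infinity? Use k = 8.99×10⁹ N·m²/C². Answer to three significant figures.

The assembly work is the sum of pairwise potential energies, U = Σ_{i<j} kqᵢqⱼ/rᵢⱼ.
Pair separations: r₁₂ = 0.497 m, r₁₃ = 1.09 m, r₂₃ = 1.52 m.
U = (0.137) + (0.0489) + (0.0265) = 0.213 J.

0.213 J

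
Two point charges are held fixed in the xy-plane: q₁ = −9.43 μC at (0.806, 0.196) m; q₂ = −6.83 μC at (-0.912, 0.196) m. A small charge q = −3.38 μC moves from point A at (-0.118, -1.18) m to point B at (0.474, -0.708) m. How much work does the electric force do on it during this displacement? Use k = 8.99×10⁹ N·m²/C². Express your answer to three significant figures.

The work done by the electric force is W_field = −ΔU = −q(V_B − V_A) = q(V_A − V_B).
At A: distances to the source charges are 1.66 m, 1.59 m; V_A = Σ kqᵢ/rᵢ = -8.98×10⁴ V.
At B: distances to the source charges are 0.963 m, 1.65 m; V_B = Σ kqᵢ/rᵢ = -1.25×10⁵ V.
ΔV = V_B − V_A = -3.53×10⁴ V.
W_field = −qΔV = −(-3.38×10⁻⁶ C)(-3.53×10⁴ V) = -0.119 J.

-0.119 J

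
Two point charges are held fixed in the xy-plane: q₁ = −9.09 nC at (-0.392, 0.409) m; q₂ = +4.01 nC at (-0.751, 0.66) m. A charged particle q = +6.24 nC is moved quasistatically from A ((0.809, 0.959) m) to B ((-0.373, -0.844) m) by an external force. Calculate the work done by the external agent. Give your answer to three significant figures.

-1.75×10⁻⁸ J

For quasistatic motion the external work equals the change in potential energy: W_ext = qΔV = q(V_B − V_A).
At A: distances to the source charges are 1.32 m, 1.59 m; V_A = Σ kqᵢ/rᵢ = -39.2 V.
At B: distances to the source charges are 1.25 m, 1.55 m; V_B = Σ kqᵢ/rᵢ = -42.0 V.
ΔV = V_B − V_A = -2.80 V.
W_ext = qΔV = (6.24×10⁻⁹ C)(-2.80 V) = -1.75×10⁻⁸ J.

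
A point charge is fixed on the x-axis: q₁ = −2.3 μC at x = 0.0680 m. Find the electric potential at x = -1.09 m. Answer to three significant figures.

-1.79×10⁴ V

The total potential is the scalar sum of each charge's contribution, V = Σ kqᵢ/rᵢ.
V = k[(-2.30×10⁻⁶)/(1.16)] = -1.79×10⁴ V.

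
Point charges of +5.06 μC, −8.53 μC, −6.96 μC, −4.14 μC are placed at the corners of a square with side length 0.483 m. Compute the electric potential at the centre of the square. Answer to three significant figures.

-3.84×10⁵ V

The total potential is the scalar sum of each charge's contribution, V = Σ kqᵢ/rᵢ.
The distance from each corner to the centre is a√2/2 = 0.342 m.
V = k[(5.06×10⁻⁶)/(0.342) + (-8.53×10⁻⁶)/(0.342) + (-6.96×10⁻⁶)/(0.342) + (-4.14×10⁻⁶)/(0.342)] = -3.84×10⁵ V.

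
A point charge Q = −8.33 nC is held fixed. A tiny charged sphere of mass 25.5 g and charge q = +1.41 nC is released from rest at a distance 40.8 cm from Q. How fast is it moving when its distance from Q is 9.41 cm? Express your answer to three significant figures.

8.23×10⁻³ m/s

Only the electrostatic force acts, so mechanical energy is conserved: ½mv² = U₁ − U₂ = kQq(1/r₁ − 1/r₂).
U₁ − U₂ = (8.99×10⁹ N·m²/C²)(-8.33×10⁻⁹ C)(1.41×10⁻⁹ C)(1/0.408 − 1/0.0941) = 8.63×10⁻⁷ J.
v = √(2·8.63×10⁻⁷/0.0255) = 8.23×10⁻³ m/s.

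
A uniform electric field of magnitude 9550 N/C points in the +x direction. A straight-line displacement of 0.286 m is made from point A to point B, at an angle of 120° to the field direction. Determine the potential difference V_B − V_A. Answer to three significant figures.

Only the component of displacement along E changes the potential: ΔV = −E·d·cosθ.
ΔV = −(9550 V/m)(0.286 m)cos120° = 1370 V.

1370 V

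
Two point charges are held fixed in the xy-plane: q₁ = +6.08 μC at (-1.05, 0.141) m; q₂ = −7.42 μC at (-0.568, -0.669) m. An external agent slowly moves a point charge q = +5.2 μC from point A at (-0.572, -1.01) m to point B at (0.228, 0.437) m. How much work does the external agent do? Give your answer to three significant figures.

For quasistatic motion the external work equals the change in potential energy: W_ext = qΔV = q(V_B − V_A).
At A: distances to the source charges are 1.25 m, 0.341 m; V_A = Σ kqᵢ/rᵢ = -1.52×10⁵ V.
At B: distances to the source charges are 1.31 m, 1.36 m; V_B = Σ kqᵢ/rᵢ = -7290 V.
ΔV = V_B − V_A = 1.44×10⁵ V.
W_ext = qΔV = (5.20×10⁻⁶ C)(1.44×10⁵ V) = 0.751 J.

0.751 J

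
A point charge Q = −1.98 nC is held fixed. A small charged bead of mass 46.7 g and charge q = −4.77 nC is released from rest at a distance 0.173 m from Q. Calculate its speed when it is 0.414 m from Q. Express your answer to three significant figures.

Only the electrostatic force acts, so mechanical energy is conserved: ½mv² = U₁ − U₂ = kQq(1/r₁ − 1/r₂).
U₁ − U₂ = (8.99×10⁹ N·m²/C²)(-1.98×10⁻⁹ C)(-4.77×10⁻⁹ C)(1/0.173 − 1/0.414) = 2.86×10⁻⁷ J.
v = √(2·2.86×10⁻⁷/0.0467) = 3.50×10⁻³ m/s.

3.50×10⁻³ m/s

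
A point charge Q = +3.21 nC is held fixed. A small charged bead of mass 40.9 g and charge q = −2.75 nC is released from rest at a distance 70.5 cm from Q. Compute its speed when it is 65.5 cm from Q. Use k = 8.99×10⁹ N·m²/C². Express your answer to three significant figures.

Only the electrostatic force acts, so mechanical energy is conserved: ½mv² = U₁ − U₂ = kQq(1/r₁ − 1/r₂).
U₁ − U₂ = (8.99×10⁹ N·m²/C²)(3.21×10⁻⁹ C)(-2.75×10⁻⁹ C)(1/0.705 − 1/0.655) = 8.59×10⁻⁹ J.
v = √(2·8.59×10⁻⁹/0.0409) = 6.48×10⁻⁴ m/s.

6.48×10⁻⁴ m/s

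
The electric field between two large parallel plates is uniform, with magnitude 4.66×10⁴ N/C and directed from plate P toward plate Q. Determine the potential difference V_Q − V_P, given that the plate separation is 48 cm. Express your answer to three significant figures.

-2.24×10⁴ V

In a uniform field, potential decreases in the direction of E: ΔV = −E·d for a displacement d parallel to E.
Going from P to Q is a displacement of 48 cm along the field, so V_Q − V_P = −Ed = -2.24×10⁴ V.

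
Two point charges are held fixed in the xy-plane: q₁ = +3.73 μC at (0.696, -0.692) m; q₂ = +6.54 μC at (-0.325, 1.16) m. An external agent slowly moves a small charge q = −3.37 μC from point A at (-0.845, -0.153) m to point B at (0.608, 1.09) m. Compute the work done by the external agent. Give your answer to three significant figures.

-0.0656 J

For quasistatic motion the external work equals the change in potential energy: W_ext = qΔV = q(V_B − V_A).
At A: distances to the source charges are 1.63 m, 1.41 m; V_A = Σ kqᵢ/rᵢ = 6.22×10⁴ V.
At B: distances to the source charges are 1.78 m, 0.936 m; V_B = Σ kqᵢ/rᵢ = 8.16×10⁴ V.
ΔV = V_B − V_A = 1.95×10⁴ V.
W_ext = qΔV = (-3.37×10⁻⁶ C)(1.95×10⁴ V) = -0.0656 J.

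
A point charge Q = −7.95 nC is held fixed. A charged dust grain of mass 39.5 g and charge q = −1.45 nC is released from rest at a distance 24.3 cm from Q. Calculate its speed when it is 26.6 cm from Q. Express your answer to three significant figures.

Only the electrostatic force acts, so mechanical energy is conserved: ½mv² = U₁ − U₂ = kQq(1/r₁ − 1/r₂).
U₁ − U₂ = (8.99×10⁹ N·m²/C²)(-7.95×10⁻⁹ C)(-1.45×10⁻⁹ C)(1/0.243 − 1/0.266) = 3.69×10⁻⁸ J.
v = √(2·3.69×10⁻⁸/0.0395) = 1.37×10⁻³ m/s.

1.37×10⁻³ m/s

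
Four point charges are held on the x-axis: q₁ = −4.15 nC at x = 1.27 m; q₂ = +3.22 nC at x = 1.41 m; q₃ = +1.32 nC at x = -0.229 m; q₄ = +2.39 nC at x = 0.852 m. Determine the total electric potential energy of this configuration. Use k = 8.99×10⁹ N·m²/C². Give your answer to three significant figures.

The work to assemble the configuration equals its total potential energy, U = Σ kqᵢqⱼ/rᵢⱼ over all pairs.
Pair separations: r₁₂ = 0.140 m, r₁₃ = 1.50 m, r₁₄ = 0.418 m, r₂₃ = 1.64 m, r₂₄ = 0.558 m, r₃₄ = 1.08 m.
Summing all 6 pair terms gives U = -9.31×10⁻⁷ J.

-9.31×10⁻⁷ J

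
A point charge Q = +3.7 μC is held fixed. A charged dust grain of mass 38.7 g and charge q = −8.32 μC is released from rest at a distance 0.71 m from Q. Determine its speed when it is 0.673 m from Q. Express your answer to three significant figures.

1.05 m/s

Only the electrostatic force acts, so mechanical energy is conserved: ½mv² = U₁ − U₂ = kQq(1/r₁ − 1/r₂).
U₁ − U₂ = (8.99×10⁹ N·m²/C²)(3.70×10⁻⁶ C)(-8.32×10⁻⁶ C)(1/0.710 − 1/0.673) = 0.0214 J.
v = √(2·0.0214/0.0387) = 1.05 m/s.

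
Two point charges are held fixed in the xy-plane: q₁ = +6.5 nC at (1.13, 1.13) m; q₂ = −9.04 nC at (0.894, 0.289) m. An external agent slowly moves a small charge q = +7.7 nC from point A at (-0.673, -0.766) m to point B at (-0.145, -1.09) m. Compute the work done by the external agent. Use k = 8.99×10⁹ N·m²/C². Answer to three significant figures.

For quasistatic motion the external work equals the change in potential energy: W_ext = qΔV = q(V_B − V_A).
At A: distances to the source charges are 2.62 m, 1.89 m; V_A = Σ kqᵢ/rᵢ = -20.7 V.
At B: distances to the source charges are 2.56 m, 1.73 m; V_B = Σ kqᵢ/rᵢ = -24.2 V.
ΔV = V_B − V_A = -3.56 V.
W_ext = qΔV = (7.70×10⁻⁹ C)(-3.56 V) = -2.74×10⁻⁸ J.

-2.74×10⁻⁸ J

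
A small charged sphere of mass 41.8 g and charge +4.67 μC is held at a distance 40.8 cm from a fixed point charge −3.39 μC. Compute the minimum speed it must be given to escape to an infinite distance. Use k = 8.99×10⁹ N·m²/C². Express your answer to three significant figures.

To just escape, total mechanical energy must reach zero at infinity: ½mv²_min + U = 0, so ½mv²_min = −U = |kQq|/r.
|U| = |kQq|/r = (8.99×10⁹ N·m²/C²)(3.39×10⁻⁶)(4.67×10⁻⁶)/(0.408) = 0.349 J.
v_min = √(2|U|/m) = √(2·0.349/0.0418) = 4.09 m/s.

4.09 m/s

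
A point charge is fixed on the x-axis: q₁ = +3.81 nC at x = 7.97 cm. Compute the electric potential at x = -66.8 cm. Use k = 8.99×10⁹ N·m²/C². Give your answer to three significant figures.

Electric potential is a scalar, so the contributions from each charge add algebraically: V = Σ kqᵢ/rᵢ.
V = k[(3.81×10⁻⁹)/(0.748)] = 45.8 V.

45.8 V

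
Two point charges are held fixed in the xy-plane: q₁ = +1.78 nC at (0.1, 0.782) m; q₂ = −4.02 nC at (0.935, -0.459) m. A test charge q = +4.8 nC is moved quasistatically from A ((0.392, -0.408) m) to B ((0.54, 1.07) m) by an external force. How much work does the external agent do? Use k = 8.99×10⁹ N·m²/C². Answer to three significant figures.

For quasistatic motion the external work equals the change in potential energy: W_ext = qΔV = q(V_B − V_A).
At A: distances to the source charges are 1.23 m, 0.545 m; V_A = Σ kqᵢ/rᵢ = -53.2 V.
At B: distances to the source charges are 0.526 m, 1.58 m; V_B = Σ kqᵢ/rᵢ = 7.54 V.
ΔV = V_B − V_A = 60.7 V.
W_ext = qΔV = (4.80×10⁻⁹ C)(60.7 V) = 2.92×10⁻⁷ J.

2.92×10⁻⁷ J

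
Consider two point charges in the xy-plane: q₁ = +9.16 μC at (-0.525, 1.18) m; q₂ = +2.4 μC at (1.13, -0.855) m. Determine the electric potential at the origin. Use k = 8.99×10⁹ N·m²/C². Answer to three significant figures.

7.90×10⁴ V

The total potential is the scalar sum of each charge's contribution, V = Σ kqᵢ/rᵢ.
Distances from the field point to each charge: r₁ = 1.29 m, r₂ = 1.42 m.
V = k[(9.16×10⁻⁶)/(1.29) + (2.40×10⁻⁶)/(1.42)] = 7.90×10⁴ V.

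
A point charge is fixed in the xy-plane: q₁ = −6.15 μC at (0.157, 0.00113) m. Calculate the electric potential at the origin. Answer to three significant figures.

Electric potential is a scalar, so the contributions from each charge add algebraically: V = Σ kqᵢ/rᵢ.
Distances from the field point to each charge: r₁ = 0.157 m.
V = k[(-6.15×10⁻⁶)/(0.157)] = -3.52×10⁵ V.

-3.52×10⁵ V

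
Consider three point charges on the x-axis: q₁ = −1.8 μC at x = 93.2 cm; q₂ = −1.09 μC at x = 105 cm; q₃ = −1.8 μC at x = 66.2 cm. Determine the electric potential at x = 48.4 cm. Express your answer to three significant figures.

-1.44×10⁵ V

The total potential is the scalar sum of each charge's contribution, V = Σ kqᵢ/rᵢ.
Distances from the field point to each charge: r₁ = 0.448 m, r₂ = 0.566 m, r₃ = 0.178 m.
V = k[(-1.80×10⁻⁶)/(0.448) + (-1.09×10⁻⁶)/(0.566) + (-1.80×10⁻⁶)/(0.178)] = -1.44×10⁵ V.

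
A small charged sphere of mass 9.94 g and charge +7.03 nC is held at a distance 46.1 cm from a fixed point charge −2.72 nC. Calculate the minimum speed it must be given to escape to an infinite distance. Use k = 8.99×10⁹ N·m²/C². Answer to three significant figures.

8.66×10⁻³ m/s

To just escape, total mechanical energy must reach zero at infinity: ½mv²_min + U = 0, so ½mv²_min = −U = |kQq|/r.
|U| = |kQq|/r = (8.99×10⁹ N·m²/C²)(2.72×10⁻⁹)(7.03×10⁻⁹)/(0.461) = 3.73×10⁻⁷ J.
v_min = √(2|U|/m) = √(2·3.73×10⁻⁷/9.94×10⁻³) = 8.66×10⁻³ m/s.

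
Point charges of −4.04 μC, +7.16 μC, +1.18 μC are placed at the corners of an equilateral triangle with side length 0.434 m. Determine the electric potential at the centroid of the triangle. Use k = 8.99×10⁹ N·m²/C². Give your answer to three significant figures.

The total potential is the scalar sum of each charge's contribution, V = Σ kqᵢ/rᵢ.
The distance from each vertex to the centroid is a/√3 = 0.251 m.
V = k[(-4.04×10⁻⁶)/(0.251) + (7.16×10⁻⁶)/(0.251) + (1.18×10⁻⁶)/(0.251)] = 1.54×10⁵ V.

1.54×10⁵ V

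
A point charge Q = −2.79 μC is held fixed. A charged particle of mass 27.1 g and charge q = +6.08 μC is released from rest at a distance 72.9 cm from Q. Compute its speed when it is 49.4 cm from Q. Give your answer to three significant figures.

Only the electrostatic force acts, so mechanical energy is conserved: ½mv² = U₁ − U₂ = kQq(1/r₁ − 1/r₂).
U₁ − U₂ = (8.99×10⁹ N·m²/C²)(-2.79×10⁻⁶ C)(6.08×10⁻⁶ C)(1/0.729 − 1/0.494) = 0.0995 J.
v = √(2·0.0995/0.0271) = 2.71 m/s.

2.71 m/s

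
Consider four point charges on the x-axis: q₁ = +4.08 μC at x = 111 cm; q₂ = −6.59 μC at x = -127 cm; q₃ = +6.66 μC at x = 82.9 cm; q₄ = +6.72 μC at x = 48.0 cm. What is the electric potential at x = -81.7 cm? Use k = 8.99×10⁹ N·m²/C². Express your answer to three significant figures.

-2.88×10⁴ V

Electric potential is a scalar, so the contributions from each charge add algebraically: V = Σ kqᵢ/rᵢ.
Distances from the field point to each charge: r₁ = 1.93 m, r₂ = 0.453 m, r₃ = 1.65 m, r₄ = 1.30 m.
V = k[(4.08×10⁻⁶)/(1.93) + (-6.59×10⁻⁶)/(0.453) + (6.66×10⁻⁶)/(1.65) + (6.72×10⁻⁶)/(1.30)] = -2.88×10⁴ V.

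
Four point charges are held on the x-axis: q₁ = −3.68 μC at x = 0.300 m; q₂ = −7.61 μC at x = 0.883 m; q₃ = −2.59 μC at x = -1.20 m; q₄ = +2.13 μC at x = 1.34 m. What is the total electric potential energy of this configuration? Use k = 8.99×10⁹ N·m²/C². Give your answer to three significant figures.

0.168 J

The assembly work is the sum of pairwise potential energies, U = Σ_{i<j} kqᵢqⱼ/rᵢⱼ.
Pair separations: r₁₂ = 0.583 m, r₁₃ = 1.50 m, r₁₄ = 1.04 m, r₂₃ = 2.08 m, r₂₄ = 0.457 m, r₃₄ = 2.54 m.
Summing all 6 pair terms gives U = 0.168 J.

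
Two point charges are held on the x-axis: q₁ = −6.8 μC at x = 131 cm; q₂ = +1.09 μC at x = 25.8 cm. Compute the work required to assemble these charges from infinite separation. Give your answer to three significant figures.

The work to assemble the configuration equals its total potential energy, U = Σ kqᵢqⱼ/rᵢⱼ over all pairs.
Pair separations: r₁₂ = 1.05 m.
U = (-0.0633) = -0.0633 J.

-0.0633 J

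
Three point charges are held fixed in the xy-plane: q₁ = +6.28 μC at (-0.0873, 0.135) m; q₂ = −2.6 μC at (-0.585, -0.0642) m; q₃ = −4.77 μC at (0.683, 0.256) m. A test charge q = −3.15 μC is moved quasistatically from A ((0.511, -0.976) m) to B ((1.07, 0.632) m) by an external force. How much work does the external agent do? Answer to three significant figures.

0.131 J

For quasistatic motion the external work equals the change in potential energy: W_ext = qΔV = q(V_B − V_A).
At A: distances to the source charges are 1.26 m, 1.43 m, 1.24 m; V_A = Σ kqᵢ/rᵢ = -6130 V.
At B: distances to the source charges are 1.26 m, 1.80 m, 0.540 m; V_B = Σ kqᵢ/rᵢ = -4.77×10⁴ V.
ΔV = V_B − V_A = -4.15×10⁴ V.
W_ext = qΔV = (-3.15×10⁻⁶ C)(-4.15×10⁴ V) = 0.131 J.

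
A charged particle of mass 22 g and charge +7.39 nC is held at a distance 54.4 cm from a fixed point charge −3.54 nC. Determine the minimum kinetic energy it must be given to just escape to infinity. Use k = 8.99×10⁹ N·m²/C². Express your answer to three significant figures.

To just escape, total mechanical energy must reach zero at infinity: ½mv²_min + U = 0, so ½mv²_min = −U = |kQq|/r.
|U| = |kQq|/r = (8.99×10⁹ N·m²/C²)(3.54×10⁻⁹)(7.39×10⁻⁹)/(0.544) = 4.32×10⁻⁷ J.

4.32×10⁻⁷ J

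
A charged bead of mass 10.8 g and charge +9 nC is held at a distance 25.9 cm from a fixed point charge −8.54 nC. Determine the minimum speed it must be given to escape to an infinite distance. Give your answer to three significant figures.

0.0222 m/s

To just escape, total mechanical energy must reach zero at infinity: ½mv²_min + U = 0, so ½mv²_min = −U = |kQq|/r.
|U| = |kQq|/r = (8.99×10⁹ N·m²/C²)(8.54×10⁻⁹)(9.00×10⁻⁹)/(0.259) = 2.67×10⁻⁶ J.
v_min = √(2|U|/m) = √(2·2.67×10⁻⁶/0.0108) = 0.0222 m/s.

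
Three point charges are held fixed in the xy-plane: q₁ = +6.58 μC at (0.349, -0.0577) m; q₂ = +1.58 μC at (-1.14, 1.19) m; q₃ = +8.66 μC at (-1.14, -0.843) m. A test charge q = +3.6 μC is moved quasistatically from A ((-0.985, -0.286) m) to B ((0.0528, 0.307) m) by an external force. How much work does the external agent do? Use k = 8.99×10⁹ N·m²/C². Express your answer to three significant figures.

-0.0197 J

For quasistatic motion the external work equals the change in potential energy: W_ext = qΔV = q(V_B − V_A).
At A: distances to the source charges are 1.35 m, 1.48 m, 0.578 m; V_A = Σ kqᵢ/rᵢ = 1.88×10⁵ V.
At B: distances to the source charges are 0.470 m, 1.48 m, 1.66 m; V_B = Σ kqᵢ/rᵢ = 1.82×10⁵ V.
ΔV = V_B − V_A = -5470 V.
W_ext = qΔV = (3.60×10⁻⁶ C)(-5470 V) = -0.0197 J.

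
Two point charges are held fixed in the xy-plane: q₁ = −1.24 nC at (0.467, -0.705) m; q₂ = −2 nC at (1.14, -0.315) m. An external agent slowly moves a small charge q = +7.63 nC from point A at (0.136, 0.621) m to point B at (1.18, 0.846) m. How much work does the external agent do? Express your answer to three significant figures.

-5.74×10⁻⁹ J

For quasistatic motion the external work equals the change in potential energy: W_ext = qΔV = q(V_B − V_A).
At A: distances to the source charges are 1.37 m, 1.37 m; V_A = Σ kqᵢ/rᵢ = -21.3 V.
At B: distances to the source charges are 1.71 m, 1.16 m; V_B = Σ kqᵢ/rᵢ = -22.0 V.
ΔV = V_B − V_A = -0.752 V.
W_ext = qΔV = (7.63×10⁻⁹ C)(-0.752 V) = -5.74×10⁻⁹ J.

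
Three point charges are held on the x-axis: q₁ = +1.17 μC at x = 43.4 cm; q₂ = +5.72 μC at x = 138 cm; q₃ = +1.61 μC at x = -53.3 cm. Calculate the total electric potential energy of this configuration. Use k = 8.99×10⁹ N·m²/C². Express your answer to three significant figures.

The work to assemble the configuration equals its total potential energy, U = Σ kqᵢqⱼ/rᵢⱼ over all pairs.
Pair separations: r₁₂ = 0.946 m, r₁₃ = 0.967 m, r₂₃ = 1.91 m.
U = (0.0636) + (0.0175) + (0.0433) = 0.124 J.

0.124 J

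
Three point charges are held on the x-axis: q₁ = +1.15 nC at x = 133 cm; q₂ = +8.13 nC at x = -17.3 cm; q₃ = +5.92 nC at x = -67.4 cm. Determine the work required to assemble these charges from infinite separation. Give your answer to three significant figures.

9.50×10⁻⁷ J

The work to assemble the configuration equals its total potential energy, U = Σ kqᵢqⱼ/rᵢⱼ over all pairs.
Pair separations: r₁₂ = 1.50 m, r₁₃ = 2.00 m, r₂₃ = 0.501 m.
U = (5.59×10⁻⁸) + (3.05×10⁻⁸) + (8.64×10⁻⁷) = 9.50×10⁻⁷ J.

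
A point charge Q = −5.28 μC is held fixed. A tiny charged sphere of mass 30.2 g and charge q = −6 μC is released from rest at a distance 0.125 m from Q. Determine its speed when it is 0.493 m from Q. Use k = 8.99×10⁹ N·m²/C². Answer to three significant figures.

10.6 m/s

Only the electrostatic force acts, so mechanical energy is conserved: ½mv² = U₁ − U₂ = kQq(1/r₁ − 1/r₂).
U₁ − U₂ = (8.99×10⁹ N·m²/C²)(-5.28×10⁻⁶ C)(-6.00×10⁻⁶ C)(1/0.125 − 1/0.493) = 1.70 J.
v = √(2·1.70/0.0302) = 10.6 m/s.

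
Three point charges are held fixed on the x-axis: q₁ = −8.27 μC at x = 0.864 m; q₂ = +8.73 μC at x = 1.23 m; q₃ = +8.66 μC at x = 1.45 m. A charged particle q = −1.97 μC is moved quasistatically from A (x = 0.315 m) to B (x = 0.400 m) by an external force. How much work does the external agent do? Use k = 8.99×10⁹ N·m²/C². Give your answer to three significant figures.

For quasistatic motion the external work equals the change in potential energy: W_ext = qΔV = q(V_B − V_A).
At A: distances to the source charges are 0.549 m, 0.915 m, 1.14 m; V_A = Σ kqᵢ/rᵢ = 1.89×10⁴ V.
At B: distances to the source charges are 0.464 m, 0.830 m, 1.05 m; V_B = Σ kqᵢ/rᵢ = 8470 V.
ΔV = V_B − V_A = -1.05×10⁴ V.
W_ext = qΔV = (-1.97×10⁻⁶ C)(-1.05×10⁴ V) = 0.0206 J.

0.0206 J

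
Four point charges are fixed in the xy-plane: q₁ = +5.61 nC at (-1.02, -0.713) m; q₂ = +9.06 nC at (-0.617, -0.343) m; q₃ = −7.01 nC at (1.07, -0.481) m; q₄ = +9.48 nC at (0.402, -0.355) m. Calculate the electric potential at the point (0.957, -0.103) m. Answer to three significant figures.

55.6 V

The total potential is the scalar sum of each charge's contribution, V = Σ kqᵢ/rᵢ.
Distances from the field point to each charge: r₁ = 2.07 m, r₂ = 1.59 m, r₃ = 0.395 m, r₄ = 0.610 m.
V = k[(5.61×10⁻⁹)/(2.07) + (9.06×10⁻⁹)/(1.59) + (-7.01×10⁻⁹)/(0.395) + (9.48×10⁻⁹)/(0.610)] = 55.6 V.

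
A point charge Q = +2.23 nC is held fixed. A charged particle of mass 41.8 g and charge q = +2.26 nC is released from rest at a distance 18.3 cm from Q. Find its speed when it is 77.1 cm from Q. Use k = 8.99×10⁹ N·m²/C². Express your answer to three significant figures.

Only the electrostatic force acts, so mechanical energy is conserved: ½mv² = U₁ − U₂ = kQq(1/r₁ − 1/r₂).
U₁ − U₂ = (8.99×10⁹ N·m²/C²)(2.23×10⁻⁹ C)(2.26×10⁻⁹ C)(1/0.183 − 1/0.771) = 1.89×10⁻⁷ J.
v = √(2·1.89×10⁻⁷/0.0418) = 3.01×10⁻³ m/s.

3.01×10⁻³ m/s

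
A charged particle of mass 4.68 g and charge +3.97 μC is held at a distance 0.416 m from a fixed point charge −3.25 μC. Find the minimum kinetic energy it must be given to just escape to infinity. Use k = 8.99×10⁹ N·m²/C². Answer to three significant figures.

0.279 J

To just escape, total mechanical energy must reach zero at infinity: ½mv²_min + U = 0, so ½mv²_min = −U = |kQq|/r.
|U| = |kQq|/r = (8.99×10⁹ N·m²/C²)(3.25×10⁻⁶)(3.97×10⁻⁶)/(0.416) = 0.279 J.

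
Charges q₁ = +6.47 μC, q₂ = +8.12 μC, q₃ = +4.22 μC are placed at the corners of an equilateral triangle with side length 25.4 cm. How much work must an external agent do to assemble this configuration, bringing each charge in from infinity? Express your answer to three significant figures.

4.04 J

The work to assemble the configuration equals its total potential energy, U = Σ kqᵢqⱼ/rᵢⱼ over all pairs.
All three pair separations equal the side length, 0.254 m.
U = (1.86) + (0.966) + (1.21) = 4.04 J.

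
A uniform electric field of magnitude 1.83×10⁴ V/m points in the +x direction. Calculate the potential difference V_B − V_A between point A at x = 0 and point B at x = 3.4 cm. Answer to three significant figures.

-622 V

In a uniform field, potential decreases in the direction of E: V_B − V_A = −E·Δx.
V_B − V_A = −(1.83×10⁴ V/m)(0.0340 m) = -622 V.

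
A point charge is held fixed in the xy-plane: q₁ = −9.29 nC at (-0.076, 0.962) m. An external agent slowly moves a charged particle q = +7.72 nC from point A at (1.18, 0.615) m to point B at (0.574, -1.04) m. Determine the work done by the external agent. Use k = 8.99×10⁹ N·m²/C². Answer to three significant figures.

For quasistatic motion the external work equals the change in potential energy: W_ext = qΔV = q(V_B − V_A).
At A: distance to the source charge is 1.30 m; V_A = kq₁/r = -64.1 V.
At B: distance to the source charge is 2.10 m; V_B = kq₁/r = -39.7 V.
ΔV = V_B − V_A = 24.4 V.
W_ext = qΔV = (7.72×10⁻⁹ C)(24.4 V) = 1.88×10⁻⁷ J.

1.88×10⁻⁷ J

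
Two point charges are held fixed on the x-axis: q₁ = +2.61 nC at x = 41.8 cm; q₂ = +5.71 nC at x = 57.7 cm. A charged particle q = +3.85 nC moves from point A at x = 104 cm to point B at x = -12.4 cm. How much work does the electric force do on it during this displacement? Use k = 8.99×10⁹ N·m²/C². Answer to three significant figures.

The work done by the electric force is W_field = −ΔU = −q(V_B − V_A) = q(V_A − V_B).
At A: distances to the source charges are 0.622 m, 0.463 m; V_A = Σ kqᵢ/rᵢ = 149 V.
At B: distances to the source charges are 0.542 m, 0.701 m; V_B = Σ kqᵢ/rᵢ = 117 V.
ΔV = V_B − V_A = -32.1 V.
W_field = −qΔV = −(3.85×10⁻⁹ C)(-32.1 V) = 1.23×10⁻⁷ J.

1.23×10⁻⁷ J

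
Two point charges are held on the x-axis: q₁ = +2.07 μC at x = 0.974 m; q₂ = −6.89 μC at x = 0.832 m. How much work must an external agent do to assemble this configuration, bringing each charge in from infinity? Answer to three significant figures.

The work to assemble the configuration equals its total potential energy, U = Σ kqᵢqⱼ/rᵢⱼ over all pairs.
Pair separations: r₁₂ = 0.142 m.
U = (-0.903) = -0.903 J.

-0.903 J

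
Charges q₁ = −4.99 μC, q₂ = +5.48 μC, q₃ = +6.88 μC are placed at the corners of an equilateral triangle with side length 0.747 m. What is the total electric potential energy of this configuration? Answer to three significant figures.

The work to assemble the configuration equals its total potential energy, U = Σ kqᵢqⱼ/rᵢⱼ over all pairs.
All three pair separations equal the side length, 0.747 m.
U = (-0.329) + (-0.413) + (0.454) = -0.289 J.

-0.289 J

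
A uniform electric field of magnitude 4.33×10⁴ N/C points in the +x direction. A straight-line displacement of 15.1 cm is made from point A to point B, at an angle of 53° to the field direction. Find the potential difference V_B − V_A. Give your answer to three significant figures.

-3930 V

Only the component of displacement along E changes the potential: ΔV = −E·d·cosθ.
ΔV = −(4.33×10⁴ V/m)(0.151 m)cos53° = -3930 V.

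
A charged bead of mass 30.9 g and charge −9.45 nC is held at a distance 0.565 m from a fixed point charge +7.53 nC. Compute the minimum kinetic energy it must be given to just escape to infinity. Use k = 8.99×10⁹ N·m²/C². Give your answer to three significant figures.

To just escape, total mechanical energy must reach zero at infinity: ½mv²_min + U = 0, so ½mv²_min = −U = |kQq|/r.
|U| = |kQq|/r = (8.99×10⁹ N·m²/C²)(7.53×10⁻⁹)(9.45×10⁻⁹)/(0.565) = 1.13×10⁻⁶ J.

1.13×10⁻⁶ J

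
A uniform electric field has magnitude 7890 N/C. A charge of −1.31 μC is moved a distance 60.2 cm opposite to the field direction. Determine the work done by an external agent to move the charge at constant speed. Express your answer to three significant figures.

-6.22×10⁻³ J

The potential change for a displacement 60.2 cm opposite to the field direction is ΔV = +Ed = 4750 V.
W_ext = qΔV = -6.22×10⁻³ J.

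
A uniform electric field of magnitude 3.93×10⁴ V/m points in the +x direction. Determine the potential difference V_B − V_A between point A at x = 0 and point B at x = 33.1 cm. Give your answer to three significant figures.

In a uniform field, potential decreases in the direction of E: V_B − V_A = −E·Δx.
V_B − V_A = −(3.93×10⁴ V/m)(0.331 m) = -1.30×10⁴ V.

-1.30×10⁴ V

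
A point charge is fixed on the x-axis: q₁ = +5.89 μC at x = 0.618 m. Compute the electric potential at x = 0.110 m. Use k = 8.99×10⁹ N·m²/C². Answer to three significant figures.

1.04×10⁵ V

Electric potential is a scalar, so the contributions from each charge add algebraically: V = Σ kqᵢ/rᵢ.
V = k[(5.89×10⁻⁶)/(0.508)] = 1.04×10⁵ V.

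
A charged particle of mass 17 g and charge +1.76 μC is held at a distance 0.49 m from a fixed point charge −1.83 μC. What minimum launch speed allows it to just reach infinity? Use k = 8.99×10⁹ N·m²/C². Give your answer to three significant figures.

To just escape, total mechanical energy must reach zero at infinity: ½mv²_min + U = 0, so ½mv²_min = −U = |kQq|/r.
|U| = |kQq|/r = (8.99×10⁹ N·m²/C²)(1.83×10⁻⁶)(1.76×10⁻⁶)/(0.490) = 0.0591 J.
v_min = √(2|U|/m) = √(2·0.0591/0.0170) = 2.64 m/s.

2.64 m/s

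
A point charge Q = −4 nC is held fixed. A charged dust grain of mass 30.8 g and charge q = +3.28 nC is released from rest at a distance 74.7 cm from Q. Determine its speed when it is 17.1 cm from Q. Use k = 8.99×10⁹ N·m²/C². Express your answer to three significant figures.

5.88×10⁻³ m/s

Only the electrostatic force acts, so mechanical energy is conserved: ½mv² = U₁ − U₂ = kQq(1/r₁ − 1/r₂).
U₁ − U₂ = (8.99×10⁹ N·m²/C²)(-4.00×10⁻⁹ C)(3.28×10⁻⁹ C)(1/0.747 − 1/0.171) = 5.32×10⁻⁷ J.
v = √(2·5.32×10⁻⁷/0.0308) = 5.88×10⁻³ m/s.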